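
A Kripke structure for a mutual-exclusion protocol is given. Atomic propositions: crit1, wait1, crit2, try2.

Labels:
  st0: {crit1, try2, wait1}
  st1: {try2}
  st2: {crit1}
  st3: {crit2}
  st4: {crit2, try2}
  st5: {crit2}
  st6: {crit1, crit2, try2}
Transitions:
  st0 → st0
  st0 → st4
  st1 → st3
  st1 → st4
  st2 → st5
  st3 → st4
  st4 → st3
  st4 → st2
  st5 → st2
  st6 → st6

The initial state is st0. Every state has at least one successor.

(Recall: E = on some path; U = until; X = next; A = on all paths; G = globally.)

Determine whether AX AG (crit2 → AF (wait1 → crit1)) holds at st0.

States satisfying AG (crit2 → AF (wait1 → crit1)): {st0, st1, st2, st3, st4, st5, st6}.
States satisfying AX AG (crit2 → AF (wait1 → crit1)): {st0, st1, st2, st3, st4, st5, st6}.
st0 ∈ Sat(AX AG (crit2 → AF (wait1 → crit1))).

Holds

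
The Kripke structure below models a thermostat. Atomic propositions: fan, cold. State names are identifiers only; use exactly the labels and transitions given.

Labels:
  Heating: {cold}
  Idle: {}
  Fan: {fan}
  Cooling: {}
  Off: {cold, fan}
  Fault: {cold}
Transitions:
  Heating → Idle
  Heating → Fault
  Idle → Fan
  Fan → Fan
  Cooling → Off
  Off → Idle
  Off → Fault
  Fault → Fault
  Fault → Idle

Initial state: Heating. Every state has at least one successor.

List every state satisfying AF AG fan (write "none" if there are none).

States satisfying AG fan: {Fan}.
States satisfying AF AG fan: {Idle, Fan}.

{Idle, Fan}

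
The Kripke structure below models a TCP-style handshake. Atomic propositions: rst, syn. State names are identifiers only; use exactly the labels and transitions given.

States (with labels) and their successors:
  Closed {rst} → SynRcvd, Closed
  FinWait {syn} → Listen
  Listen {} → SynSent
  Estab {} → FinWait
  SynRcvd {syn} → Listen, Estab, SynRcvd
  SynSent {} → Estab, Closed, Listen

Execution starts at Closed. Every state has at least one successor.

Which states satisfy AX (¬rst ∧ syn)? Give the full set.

States satisfying ¬rst ∧ syn: {FinWait, SynRcvd}.
States satisfying AX (¬rst ∧ syn): {Estab}.

{Estab}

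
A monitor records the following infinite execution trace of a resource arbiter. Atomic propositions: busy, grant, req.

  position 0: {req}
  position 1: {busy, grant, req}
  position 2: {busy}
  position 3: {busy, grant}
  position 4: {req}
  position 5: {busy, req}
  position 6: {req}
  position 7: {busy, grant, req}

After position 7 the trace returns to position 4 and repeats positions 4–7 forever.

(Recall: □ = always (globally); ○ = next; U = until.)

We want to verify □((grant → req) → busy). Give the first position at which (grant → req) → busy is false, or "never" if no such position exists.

At position 0 the labels are {req}, so (grant → req) → busy is false there. This is the first violation.

0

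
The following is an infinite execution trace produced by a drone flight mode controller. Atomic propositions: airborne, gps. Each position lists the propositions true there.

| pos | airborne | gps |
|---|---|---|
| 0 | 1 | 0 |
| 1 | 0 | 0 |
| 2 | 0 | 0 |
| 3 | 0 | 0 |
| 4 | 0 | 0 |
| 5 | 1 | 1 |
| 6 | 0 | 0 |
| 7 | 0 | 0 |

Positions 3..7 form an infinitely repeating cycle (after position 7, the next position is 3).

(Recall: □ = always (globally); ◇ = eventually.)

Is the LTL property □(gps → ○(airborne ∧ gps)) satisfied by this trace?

Violated

gps → ○(airborne ∧ gps) must hold at every position from 0 onward. It fails at position 5, so □(gps → ○(airborne ∧ gps)) is false.
Positions where gps holds: 5.
Check ○(airborne ∧ gps) at each: 5→fails.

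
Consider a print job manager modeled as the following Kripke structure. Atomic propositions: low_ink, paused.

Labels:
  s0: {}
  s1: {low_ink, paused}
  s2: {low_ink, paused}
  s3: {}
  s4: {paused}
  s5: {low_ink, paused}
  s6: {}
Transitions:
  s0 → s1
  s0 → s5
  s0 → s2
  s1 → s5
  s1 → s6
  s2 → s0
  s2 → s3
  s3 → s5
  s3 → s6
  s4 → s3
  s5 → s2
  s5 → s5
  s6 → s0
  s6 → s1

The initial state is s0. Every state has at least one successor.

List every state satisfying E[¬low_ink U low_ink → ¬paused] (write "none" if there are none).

States satisfying ¬low_ink: {s0, s3, s4, s6}.
States satisfying low_ink → ¬paused: {s0, s3, s4, s6}.
States satisfying E[¬low_ink U low_ink → ¬paused]: {s0, s3, s4, s6}.

{s0, s3, s4, s6}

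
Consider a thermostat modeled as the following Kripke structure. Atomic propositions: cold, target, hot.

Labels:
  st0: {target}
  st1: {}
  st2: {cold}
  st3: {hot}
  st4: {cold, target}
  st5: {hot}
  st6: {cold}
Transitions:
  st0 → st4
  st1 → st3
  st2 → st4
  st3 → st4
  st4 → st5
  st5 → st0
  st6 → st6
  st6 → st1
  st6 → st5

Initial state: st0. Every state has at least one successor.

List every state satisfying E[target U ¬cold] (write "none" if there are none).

{st0, st1, st3, st4, st5}

States satisfying target: {st0, st4}.
States satisfying ¬cold: {st0, st1, st3, st5}.
States satisfying E[target U ¬cold]: {st0, st1, st3, st4, st5}.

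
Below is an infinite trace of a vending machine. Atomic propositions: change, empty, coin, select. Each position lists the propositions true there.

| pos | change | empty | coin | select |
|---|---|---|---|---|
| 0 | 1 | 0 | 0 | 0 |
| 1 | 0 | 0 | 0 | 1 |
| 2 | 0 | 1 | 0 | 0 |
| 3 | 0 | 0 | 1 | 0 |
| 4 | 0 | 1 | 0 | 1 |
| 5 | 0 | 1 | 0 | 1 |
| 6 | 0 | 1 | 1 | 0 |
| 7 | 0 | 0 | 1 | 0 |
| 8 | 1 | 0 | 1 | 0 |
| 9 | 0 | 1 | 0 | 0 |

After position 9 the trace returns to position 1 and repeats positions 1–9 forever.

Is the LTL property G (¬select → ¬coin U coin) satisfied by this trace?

¬select → ¬coin U coin holds at every position 0..9, and those are all positions ever visited, so G (¬select → ¬coin U coin) holds.
Positions where ¬select holds: 0, 2, 3, 6, 7, 8, 9.
Check ¬coin U coin at each: 0→ok, 2→ok, 3→ok, 6→ok, 7→ok, 8→ok, 9→ok.

Satisfied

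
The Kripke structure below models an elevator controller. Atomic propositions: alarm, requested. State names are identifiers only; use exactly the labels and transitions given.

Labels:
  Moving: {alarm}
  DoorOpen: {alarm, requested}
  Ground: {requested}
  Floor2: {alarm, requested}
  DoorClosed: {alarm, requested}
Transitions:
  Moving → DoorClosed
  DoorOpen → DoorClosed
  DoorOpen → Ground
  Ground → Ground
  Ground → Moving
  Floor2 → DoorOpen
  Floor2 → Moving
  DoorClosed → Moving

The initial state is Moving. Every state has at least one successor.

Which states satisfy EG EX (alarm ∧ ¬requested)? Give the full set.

States satisfying EX (alarm ∧ ¬requested): {Ground, Floor2, DoorClosed}.
States satisfying EG EX (alarm ∧ ¬requested): {Ground}.

{Ground}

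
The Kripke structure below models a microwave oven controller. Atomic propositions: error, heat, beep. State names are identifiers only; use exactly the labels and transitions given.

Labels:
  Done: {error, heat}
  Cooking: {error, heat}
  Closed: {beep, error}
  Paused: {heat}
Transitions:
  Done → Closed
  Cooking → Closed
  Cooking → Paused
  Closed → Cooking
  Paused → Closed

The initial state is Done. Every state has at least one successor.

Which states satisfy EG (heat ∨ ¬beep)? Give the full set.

none

States satisfying heat ∨ ¬beep: {Done, Cooking, Paused}.
States satisfying EG (heat ∨ ¬beep): ∅.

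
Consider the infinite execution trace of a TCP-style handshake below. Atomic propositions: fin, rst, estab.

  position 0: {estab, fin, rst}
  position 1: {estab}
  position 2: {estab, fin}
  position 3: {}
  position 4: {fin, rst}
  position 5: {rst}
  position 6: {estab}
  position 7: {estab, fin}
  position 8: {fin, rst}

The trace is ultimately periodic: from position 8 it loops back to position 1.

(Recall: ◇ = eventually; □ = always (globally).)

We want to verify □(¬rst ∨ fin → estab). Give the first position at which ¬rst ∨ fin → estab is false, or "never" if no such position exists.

3

Check ¬rst ∨ fin → estab at each position in order: 0 ✓, 1 ✓, 2 ✓.
At position 3 the labels are {}, so ¬rst ∨ fin → estab is false there. This is the first violation.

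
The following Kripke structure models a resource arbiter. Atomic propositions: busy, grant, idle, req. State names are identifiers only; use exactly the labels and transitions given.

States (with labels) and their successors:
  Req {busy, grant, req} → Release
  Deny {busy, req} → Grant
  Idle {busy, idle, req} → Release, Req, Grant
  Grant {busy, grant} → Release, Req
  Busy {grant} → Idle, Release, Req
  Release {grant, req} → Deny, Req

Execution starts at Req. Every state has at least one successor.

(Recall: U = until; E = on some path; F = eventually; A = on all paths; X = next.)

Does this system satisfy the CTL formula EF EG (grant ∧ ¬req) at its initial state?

Violated

States satisfying EG (grant ∧ ¬req): ∅.
States satisfying EF EG (grant ∧ ¬req): ∅.
No suitable path/successor from Req witnesses the formula.
Req ∉ Sat(EF EG (grant ∧ ¬req)).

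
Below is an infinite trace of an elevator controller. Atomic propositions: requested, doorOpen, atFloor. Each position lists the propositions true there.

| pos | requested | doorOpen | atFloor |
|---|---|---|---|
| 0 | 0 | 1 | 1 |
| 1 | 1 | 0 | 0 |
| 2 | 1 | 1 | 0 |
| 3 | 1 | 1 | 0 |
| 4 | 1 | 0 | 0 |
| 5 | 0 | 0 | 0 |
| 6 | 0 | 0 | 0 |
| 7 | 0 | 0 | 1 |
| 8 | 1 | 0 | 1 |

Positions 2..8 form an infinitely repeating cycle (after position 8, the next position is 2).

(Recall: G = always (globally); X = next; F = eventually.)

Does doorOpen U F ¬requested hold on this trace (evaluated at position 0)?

Walking from position 0: F ¬requested first holds at position 0, and doorOpen holds at every earlier position along the way, so doorOpen U F ¬requested holds.

Yes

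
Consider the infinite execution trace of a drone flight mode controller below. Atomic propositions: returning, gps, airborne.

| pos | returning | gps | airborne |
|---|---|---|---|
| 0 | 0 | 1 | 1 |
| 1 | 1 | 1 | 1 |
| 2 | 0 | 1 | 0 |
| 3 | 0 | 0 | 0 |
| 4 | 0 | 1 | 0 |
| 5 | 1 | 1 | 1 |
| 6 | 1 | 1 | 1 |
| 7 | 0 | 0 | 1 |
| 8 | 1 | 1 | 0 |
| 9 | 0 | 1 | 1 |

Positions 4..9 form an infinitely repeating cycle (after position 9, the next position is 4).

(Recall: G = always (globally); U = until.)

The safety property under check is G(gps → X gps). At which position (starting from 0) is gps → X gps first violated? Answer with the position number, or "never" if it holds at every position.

Check gps → X gps at each position in order: 0 ✓, 1 ✓.
At position 2 the labels are {gps} and the next position 3 has {}, so gps → X gps is false there. This is the first violation.

2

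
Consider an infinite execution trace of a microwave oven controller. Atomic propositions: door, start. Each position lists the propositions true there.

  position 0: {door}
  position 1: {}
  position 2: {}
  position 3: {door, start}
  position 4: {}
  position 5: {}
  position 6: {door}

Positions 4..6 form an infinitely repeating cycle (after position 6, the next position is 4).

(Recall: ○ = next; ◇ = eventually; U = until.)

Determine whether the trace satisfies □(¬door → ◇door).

¬door → ◇door holds at every position 0..6, and those are all positions ever visited, so □(¬door → ◇door) holds.
Positions where ¬door holds: 1, 2, 4, 5.
Check ◇door at each: 1→ok, 2→ok, 4→ok, 5→ok.

Holds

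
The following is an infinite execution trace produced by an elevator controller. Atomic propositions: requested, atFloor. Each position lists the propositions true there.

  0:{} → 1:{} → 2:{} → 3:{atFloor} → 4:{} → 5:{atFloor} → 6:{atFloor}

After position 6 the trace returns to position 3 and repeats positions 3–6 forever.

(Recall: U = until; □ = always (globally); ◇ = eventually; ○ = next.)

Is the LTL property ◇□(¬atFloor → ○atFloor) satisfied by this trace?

Yes

□(¬atFloor → ○atFloor) holds at position 2, which is reachable from 0, so ◇□(¬atFloor → ○atFloor) holds.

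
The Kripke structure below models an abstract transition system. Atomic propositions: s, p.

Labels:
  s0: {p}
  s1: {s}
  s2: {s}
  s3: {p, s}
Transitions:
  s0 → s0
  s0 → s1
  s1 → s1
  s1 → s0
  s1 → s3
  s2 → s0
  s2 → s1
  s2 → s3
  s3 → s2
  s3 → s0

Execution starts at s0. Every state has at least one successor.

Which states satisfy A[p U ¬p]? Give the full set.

States satisfying p: {s0, s3}.
States satisfying ¬p: {s1, s2}.
States satisfying A[p U ¬p]: {s1, s2}.

{s1, s2}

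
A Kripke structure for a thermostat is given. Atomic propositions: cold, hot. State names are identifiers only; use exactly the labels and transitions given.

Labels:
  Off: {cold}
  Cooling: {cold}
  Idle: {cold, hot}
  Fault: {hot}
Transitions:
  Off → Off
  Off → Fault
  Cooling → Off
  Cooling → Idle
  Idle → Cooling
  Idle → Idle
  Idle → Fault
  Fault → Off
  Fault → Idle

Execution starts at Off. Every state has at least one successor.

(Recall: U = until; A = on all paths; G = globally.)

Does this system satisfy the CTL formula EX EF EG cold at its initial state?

States satisfying EF EG cold: {Off, Cooling, Idle, Fault}.
States satisfying EX EF EG cold: {Off, Cooling, Idle, Fault}.
Off ∈ Sat(EX EF EG cold).

Yes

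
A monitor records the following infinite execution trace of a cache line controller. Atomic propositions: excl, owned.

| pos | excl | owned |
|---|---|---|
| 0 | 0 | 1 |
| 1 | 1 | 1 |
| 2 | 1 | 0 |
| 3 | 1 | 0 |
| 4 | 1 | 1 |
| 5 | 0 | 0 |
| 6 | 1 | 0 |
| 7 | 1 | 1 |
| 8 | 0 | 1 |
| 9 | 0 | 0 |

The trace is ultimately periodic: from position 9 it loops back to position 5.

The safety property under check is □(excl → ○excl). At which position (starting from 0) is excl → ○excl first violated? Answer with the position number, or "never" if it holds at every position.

4

Check excl → ○excl at each position in order: 0 ✓, 1 ✓, 2 ✓, 3 ✓.
At position 4 the labels are {excl, owned} and the next position 5 has {}, so excl → ○excl is false there. This is the first violation.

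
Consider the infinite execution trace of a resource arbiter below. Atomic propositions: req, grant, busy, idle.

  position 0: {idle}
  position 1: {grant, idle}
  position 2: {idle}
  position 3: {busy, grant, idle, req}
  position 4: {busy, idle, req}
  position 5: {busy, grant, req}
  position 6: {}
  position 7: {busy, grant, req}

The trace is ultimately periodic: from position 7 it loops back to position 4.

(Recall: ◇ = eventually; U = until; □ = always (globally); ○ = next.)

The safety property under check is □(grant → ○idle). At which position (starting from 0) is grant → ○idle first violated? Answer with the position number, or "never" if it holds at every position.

5

Check grant → ○idle at each position in order: 0 ✓, 1 ✓, 2 ✓, 3 ✓, 4 ✓.
At position 5 the labels are {busy, grant, req} and the next position 6 has {}, so grant → ○idle is false there. This is the first violation.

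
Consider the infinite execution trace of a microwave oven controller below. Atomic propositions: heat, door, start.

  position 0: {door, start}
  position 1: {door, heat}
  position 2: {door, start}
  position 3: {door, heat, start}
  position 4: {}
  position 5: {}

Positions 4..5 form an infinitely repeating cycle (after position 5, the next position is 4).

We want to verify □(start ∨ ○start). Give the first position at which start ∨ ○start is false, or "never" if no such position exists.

4

Check start ∨ ○start at each position in order: 0 ✓, 1 ✓, 2 ✓, 3 ✓.
At position 4 the labels are {} and the next position 5 has {}, so start ∨ ○start is false there. This is the first violation.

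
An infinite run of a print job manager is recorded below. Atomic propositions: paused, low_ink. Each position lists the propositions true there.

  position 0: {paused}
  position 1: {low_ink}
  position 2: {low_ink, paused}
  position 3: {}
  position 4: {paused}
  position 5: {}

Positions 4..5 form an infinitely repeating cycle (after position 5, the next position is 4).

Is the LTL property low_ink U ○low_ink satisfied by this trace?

Walking from position 0: ○low_ink first holds at position 0, and low_ink holds at every earlier position along the way, so low_ink U ○low_ink holds.

Yes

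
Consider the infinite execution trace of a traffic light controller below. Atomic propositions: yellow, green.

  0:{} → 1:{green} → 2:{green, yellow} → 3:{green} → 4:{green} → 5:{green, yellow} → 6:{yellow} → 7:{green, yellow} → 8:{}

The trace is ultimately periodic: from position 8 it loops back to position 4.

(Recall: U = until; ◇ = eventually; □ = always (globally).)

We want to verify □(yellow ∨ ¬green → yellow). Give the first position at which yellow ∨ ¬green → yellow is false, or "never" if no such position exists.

At position 0 the labels are {}, so yellow ∨ ¬green → yellow is false there. This is the first violation.

0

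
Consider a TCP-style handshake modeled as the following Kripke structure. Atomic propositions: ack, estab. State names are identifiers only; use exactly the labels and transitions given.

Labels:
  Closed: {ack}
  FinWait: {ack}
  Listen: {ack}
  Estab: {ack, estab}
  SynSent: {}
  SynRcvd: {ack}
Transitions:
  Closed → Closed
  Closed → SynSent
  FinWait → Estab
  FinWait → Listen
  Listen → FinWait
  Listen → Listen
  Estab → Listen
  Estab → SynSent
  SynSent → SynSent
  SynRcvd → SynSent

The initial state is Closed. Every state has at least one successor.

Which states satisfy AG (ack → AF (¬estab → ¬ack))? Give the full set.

States satisfying ack → AF (¬estab → ¬ack): {Estab, SynSent, SynRcvd}.
States satisfying AG (ack → AF (¬estab → ¬ack)): {SynSent, SynRcvd}.

{SynSent, SynRcvd}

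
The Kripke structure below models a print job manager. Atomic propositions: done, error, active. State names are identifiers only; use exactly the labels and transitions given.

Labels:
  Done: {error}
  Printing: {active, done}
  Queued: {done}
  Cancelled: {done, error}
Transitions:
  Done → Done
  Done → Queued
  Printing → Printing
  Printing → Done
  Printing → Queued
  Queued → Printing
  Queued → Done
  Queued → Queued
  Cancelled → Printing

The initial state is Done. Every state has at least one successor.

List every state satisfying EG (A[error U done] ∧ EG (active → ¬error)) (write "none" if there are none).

States satisfying A[error U done] ∧ EG (active → ¬error): {Printing, Queued, Cancelled}.
States satisfying EG (A[error U done] ∧ EG (active → ¬error)): {Printing, Queued, Cancelled}.

{Printing, Queued, Cancelled}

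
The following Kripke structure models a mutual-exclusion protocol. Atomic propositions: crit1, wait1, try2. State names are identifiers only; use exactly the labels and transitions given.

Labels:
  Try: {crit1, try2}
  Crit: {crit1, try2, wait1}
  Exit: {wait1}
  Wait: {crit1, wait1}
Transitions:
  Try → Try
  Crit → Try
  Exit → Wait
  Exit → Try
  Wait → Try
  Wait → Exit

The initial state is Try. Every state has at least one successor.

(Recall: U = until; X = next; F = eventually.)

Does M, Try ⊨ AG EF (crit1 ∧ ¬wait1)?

Satisfied

States satisfying EF (crit1 ∧ ¬wait1): {Try, Crit, Exit, Wait}.
States satisfying AG EF (crit1 ∧ ¬wait1): {Try, Crit, Exit, Wait}.
Every state reachable from Try satisfies EF (crit1 ∧ ¬wait1).
Try ∈ Sat(AG EF (crit1 ∧ ¬wait1)).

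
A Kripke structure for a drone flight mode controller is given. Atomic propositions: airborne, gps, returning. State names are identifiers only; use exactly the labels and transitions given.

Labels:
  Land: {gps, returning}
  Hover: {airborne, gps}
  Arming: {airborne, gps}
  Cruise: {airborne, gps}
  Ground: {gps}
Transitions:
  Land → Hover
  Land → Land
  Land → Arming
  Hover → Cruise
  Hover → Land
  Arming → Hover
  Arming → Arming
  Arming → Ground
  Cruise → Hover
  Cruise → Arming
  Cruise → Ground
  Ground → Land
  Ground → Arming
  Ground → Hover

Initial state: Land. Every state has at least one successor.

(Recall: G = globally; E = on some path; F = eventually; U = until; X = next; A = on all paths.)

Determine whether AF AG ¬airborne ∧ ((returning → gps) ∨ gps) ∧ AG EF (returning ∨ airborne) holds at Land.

States satisfying AG ¬airborne: ∅.
States satisfying AF AG ¬airborne: ∅.
States satisfying returning → gps: {Land, Hover, Arming, Cruise, Ground}.
States satisfying (returning → gps) ∨ gps: {Land, Hover, Arming, Cruise, Ground}.
States satisfying EF (returning ∨ airborne): {Land, Hover, Arming, Cruise, Ground}.
States satisfying AG EF (returning ∨ airborne): {Land, Hover, Arming, Cruise, Ground}.
States satisfying AF AG ¬airborne ∧ ((returning → gps) ∨ gps) ∧ AG EF (returning ∨ airborne): ∅.
Land ∉ Sat(AF AG ¬airborne ∧ ((returning → gps) ∨ gps) ∧ AG EF (returning ∨ airborne)).

Does not hold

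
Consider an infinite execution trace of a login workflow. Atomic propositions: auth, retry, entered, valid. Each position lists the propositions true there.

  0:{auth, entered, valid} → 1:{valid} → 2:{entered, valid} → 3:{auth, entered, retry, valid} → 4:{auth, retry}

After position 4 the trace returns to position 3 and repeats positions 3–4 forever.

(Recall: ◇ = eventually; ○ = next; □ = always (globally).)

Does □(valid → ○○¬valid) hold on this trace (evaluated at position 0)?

Violated

valid → ○○¬valid must hold at every position from 0 onward. It fails at position 0, so □(valid → ○○¬valid) is false.
Positions where valid holds: 0, 1, 2, 3.
Check ○○¬valid at each: 0→fails, 1→fails, 2→ok, 3→fails.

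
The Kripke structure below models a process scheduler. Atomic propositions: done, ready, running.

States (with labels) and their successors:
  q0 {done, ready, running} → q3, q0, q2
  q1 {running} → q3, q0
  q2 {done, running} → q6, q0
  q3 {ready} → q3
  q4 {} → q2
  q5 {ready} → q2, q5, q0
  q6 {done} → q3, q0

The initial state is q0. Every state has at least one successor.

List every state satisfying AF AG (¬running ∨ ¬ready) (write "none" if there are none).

States satisfying AG (¬running ∨ ¬ready): {q3}.
States satisfying AF AG (¬running ∨ ¬ready): {q3}.

{q3}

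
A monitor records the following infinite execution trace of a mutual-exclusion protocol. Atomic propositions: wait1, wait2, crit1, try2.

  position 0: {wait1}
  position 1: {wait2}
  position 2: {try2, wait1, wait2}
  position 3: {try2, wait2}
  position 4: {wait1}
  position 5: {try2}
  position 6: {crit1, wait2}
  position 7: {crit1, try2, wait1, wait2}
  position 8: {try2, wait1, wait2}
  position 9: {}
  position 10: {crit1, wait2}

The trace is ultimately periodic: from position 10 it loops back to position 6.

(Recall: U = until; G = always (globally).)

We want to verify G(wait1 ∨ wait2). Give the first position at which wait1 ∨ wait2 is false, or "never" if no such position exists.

Check wait1 ∨ wait2 at each position in order: 0 ✓, 1 ✓, 2 ✓, 3 ✓, 4 ✓.
At position 5 the labels are {try2}, so wait1 ∨ wait2 is false there. This is the first violation.

5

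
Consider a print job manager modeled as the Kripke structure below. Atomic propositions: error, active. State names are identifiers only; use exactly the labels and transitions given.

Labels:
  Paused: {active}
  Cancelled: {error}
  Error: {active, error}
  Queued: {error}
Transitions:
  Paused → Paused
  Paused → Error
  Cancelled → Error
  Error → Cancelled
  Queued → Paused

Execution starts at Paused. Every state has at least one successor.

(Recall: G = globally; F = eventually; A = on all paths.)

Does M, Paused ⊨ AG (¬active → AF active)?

States satisfying ¬active → AF active: {Paused, Cancelled, Error, Queued}.
States satisfying AG (¬active → AF active): {Paused, Cancelled, Error, Queued}.
Every state reachable from Paused satisfies ¬active → AF active.
Paused ∈ Sat(AG (¬active → AF active)).

Satisfied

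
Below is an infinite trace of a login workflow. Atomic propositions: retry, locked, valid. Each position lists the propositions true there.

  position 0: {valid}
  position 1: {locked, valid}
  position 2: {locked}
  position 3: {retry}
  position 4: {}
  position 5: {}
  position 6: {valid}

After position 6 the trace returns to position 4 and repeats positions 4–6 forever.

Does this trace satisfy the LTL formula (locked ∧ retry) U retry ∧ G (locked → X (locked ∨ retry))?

Does not hold

Walking from position 0: at position 0, retry has not yet held and locked ∧ retry fails, so (locked ∧ retry) U retry is false.
locked → X (locked ∨ retry) holds at every position 0..6, and those are all positions ever visited, so G (locked → X (locked ∨ retry)) holds.
Positions where locked holds: 1, 2.
Check X (locked ∨ retry) at each: 1→ok, 2→ok.
At position 0: (locked ∧ retry) U retry is false; G (locked → X (locked ∨ retry)) is true; so (locked ∧ retry) U retry ∧ G (locked → X (locked ∨ retry)) is false.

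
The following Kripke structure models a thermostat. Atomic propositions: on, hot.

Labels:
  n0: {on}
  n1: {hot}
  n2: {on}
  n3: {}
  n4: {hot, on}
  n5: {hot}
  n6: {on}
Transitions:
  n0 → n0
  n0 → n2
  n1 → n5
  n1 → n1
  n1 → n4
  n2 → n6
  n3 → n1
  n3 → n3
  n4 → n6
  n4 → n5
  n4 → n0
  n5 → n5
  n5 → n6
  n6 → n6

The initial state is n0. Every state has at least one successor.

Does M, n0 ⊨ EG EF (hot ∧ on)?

Does not hold

States satisfying EF (hot ∧ on): {n1, n3, n4}.
States satisfying EG EF (hot ∧ on): {n1, n3}.
No suitable path/successor from n0 witnesses the formula.
n0 ∉ Sat(EG EF (hot ∧ on)).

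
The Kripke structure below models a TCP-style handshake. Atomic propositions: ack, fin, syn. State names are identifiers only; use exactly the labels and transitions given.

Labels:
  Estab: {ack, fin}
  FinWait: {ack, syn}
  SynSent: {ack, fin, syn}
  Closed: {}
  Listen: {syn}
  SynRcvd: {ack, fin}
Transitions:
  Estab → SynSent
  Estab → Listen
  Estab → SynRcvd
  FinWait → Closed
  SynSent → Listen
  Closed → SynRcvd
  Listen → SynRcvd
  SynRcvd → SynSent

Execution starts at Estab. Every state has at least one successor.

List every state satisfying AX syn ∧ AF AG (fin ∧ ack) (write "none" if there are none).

none

States satisfying syn: {FinWait, SynSent, Listen}.
States satisfying AX syn: {SynSent, SynRcvd}.
States satisfying AG (fin ∧ ack): ∅.
States satisfying AF AG (fin ∧ ack): ∅.
States satisfying AX syn ∧ AF AG (fin ∧ ack): ∅.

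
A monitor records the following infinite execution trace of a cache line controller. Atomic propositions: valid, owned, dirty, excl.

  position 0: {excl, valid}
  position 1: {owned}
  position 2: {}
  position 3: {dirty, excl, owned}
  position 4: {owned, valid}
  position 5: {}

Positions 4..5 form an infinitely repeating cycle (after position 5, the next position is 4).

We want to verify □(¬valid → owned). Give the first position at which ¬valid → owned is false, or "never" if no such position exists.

Check ¬valid → owned at each position in order: 0 ✓, 1 ✓.
At position 2 the labels are {}, so ¬valid → owned is false there. This is the first violation.

2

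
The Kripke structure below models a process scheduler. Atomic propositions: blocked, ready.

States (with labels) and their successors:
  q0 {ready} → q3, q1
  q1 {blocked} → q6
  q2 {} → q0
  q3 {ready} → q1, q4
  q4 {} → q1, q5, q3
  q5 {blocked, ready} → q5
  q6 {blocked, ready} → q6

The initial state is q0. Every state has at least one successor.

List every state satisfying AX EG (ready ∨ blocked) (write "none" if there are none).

States satisfying EG (ready ∨ blocked): {q0, q1, q3, q5, q6}.
States satisfying AX EG (ready ∨ blocked): {q0, q1, q2, q4, q5, q6}.

{q0, q1, q2, q4, q5, q6}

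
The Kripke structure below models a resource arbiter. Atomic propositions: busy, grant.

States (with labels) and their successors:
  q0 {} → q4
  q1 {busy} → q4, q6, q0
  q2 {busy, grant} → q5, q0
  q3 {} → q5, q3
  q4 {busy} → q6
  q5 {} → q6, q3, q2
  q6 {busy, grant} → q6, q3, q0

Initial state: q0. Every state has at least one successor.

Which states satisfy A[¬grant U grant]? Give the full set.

States satisfying ¬grant: {q0, q1, q3, q4, q5}.
States satisfying grant: {q2, q6}.
States satisfying A[¬grant U grant]: {q0, q1, q2, q4, q6}.

{q0, q1, q2, q4, q6}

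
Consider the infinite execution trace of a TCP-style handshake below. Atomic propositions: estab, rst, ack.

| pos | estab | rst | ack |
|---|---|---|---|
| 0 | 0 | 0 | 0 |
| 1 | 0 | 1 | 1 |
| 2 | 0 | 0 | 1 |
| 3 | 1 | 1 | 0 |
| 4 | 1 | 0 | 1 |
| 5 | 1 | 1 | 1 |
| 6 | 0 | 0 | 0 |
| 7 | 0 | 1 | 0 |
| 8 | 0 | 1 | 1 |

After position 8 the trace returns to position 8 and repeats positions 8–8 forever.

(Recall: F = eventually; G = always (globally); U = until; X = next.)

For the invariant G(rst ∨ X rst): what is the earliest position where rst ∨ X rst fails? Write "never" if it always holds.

never

rst ∨ X rst holds at every position 0..8, and those are all the positions the trace ever visits, so the invariant G(rst ∨ X rst) is never violated.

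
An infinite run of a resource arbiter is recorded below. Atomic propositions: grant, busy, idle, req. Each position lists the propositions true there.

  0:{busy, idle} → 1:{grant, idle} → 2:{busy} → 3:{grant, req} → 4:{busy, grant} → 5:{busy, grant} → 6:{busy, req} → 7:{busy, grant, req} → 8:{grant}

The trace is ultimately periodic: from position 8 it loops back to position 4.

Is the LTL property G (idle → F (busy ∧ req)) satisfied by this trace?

idle → F (busy ∧ req) holds at every position 0..8, and those are all positions ever visited, so G (idle → F (busy ∧ req)) holds.
Positions where idle holds: 0, 1.
Check F (busy ∧ req) at each: 0→ok, 1→ok.

Satisfied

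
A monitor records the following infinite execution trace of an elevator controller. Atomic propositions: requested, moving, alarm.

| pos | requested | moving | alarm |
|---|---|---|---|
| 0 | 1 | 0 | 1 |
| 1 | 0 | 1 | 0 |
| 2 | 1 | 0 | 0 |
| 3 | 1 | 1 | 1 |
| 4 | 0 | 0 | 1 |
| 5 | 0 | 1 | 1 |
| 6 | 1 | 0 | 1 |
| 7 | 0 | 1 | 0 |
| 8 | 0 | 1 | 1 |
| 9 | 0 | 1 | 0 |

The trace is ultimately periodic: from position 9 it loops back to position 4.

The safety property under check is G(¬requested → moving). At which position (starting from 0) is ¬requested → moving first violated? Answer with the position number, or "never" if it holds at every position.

4

Check ¬requested → moving at each position in order: 0 ✓, 1 ✓, 2 ✓, 3 ✓.
At position 4 the labels are {alarm}, so ¬requested → moving is false there. This is the first violation.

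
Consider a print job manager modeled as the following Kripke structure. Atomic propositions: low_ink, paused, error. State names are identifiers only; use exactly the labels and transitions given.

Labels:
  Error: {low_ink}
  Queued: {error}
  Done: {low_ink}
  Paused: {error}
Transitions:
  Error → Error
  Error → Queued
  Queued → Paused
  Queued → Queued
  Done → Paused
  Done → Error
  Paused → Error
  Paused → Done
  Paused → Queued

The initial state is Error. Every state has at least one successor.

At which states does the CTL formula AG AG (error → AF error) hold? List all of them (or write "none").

{Error, Queued, Done, Paused}

States satisfying AG (error → AF error): {Error, Queued, Done, Paused}.
States satisfying AG AG (error → AF error): {Error, Queued, Done, Paused}.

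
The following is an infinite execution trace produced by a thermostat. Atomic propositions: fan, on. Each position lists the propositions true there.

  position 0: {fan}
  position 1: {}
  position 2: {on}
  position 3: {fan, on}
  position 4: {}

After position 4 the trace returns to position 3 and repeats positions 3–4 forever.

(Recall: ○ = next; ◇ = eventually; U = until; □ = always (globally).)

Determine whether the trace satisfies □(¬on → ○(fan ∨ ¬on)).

Does not hold

¬on → ○(fan ∨ ¬on) must hold at every position from 0 onward. It fails at position 1, so □(¬on → ○(fan ∨ ¬on)) is false.
Positions where ¬on holds: 0, 1, 4.
Check ○(fan ∨ ¬on) at each: 0→ok, 1→fails, 4→ok.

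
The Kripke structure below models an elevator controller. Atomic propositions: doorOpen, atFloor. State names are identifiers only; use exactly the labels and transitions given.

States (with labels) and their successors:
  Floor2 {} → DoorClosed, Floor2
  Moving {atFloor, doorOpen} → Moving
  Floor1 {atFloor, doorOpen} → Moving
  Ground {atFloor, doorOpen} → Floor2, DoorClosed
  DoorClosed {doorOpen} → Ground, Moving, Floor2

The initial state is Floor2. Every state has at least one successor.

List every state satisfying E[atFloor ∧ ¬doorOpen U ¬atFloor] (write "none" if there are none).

States satisfying atFloor ∧ ¬doorOpen: ∅.
States satisfying ¬atFloor: {Floor2, DoorClosed}.
States satisfying E[atFloor ∧ ¬doorOpen U ¬atFloor]: {Floor2, DoorClosed}.

{Floor2, DoorClosed}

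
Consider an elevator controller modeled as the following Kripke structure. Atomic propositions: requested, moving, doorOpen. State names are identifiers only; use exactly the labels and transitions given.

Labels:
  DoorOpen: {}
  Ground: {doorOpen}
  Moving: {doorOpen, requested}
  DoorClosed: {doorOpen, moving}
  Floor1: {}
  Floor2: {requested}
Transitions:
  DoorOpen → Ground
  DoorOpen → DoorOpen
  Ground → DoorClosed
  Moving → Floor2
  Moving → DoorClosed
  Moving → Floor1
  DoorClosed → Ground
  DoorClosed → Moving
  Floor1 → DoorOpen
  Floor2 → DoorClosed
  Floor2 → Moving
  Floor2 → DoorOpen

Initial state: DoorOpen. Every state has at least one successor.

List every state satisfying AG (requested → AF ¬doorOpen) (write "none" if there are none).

States satisfying requested → AF ¬doorOpen: {DoorOpen, Ground, DoorClosed, Floor1, Floor2}.
States satisfying AG (requested → AF ¬doorOpen): ∅.

none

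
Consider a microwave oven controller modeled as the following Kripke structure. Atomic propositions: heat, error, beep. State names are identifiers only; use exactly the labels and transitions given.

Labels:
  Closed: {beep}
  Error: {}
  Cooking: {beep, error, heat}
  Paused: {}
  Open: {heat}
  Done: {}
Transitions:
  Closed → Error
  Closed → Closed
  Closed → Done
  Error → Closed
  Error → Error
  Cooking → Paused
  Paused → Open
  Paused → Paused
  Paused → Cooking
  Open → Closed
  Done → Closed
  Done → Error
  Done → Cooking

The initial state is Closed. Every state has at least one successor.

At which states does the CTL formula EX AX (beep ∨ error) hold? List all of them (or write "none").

{Paused}

States satisfying AX (beep ∨ error): {Open}.
States satisfying EX AX (beep ∨ error): {Paused}.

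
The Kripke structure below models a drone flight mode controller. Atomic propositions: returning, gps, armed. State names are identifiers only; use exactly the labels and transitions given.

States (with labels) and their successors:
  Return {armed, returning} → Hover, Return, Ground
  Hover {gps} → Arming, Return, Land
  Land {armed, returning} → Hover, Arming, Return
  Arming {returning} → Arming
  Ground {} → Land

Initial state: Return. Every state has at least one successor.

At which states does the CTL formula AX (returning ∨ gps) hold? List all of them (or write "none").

{Hover, Land, Arming, Ground}

States satisfying returning ∨ gps: {Return, Hover, Land, Arming}.
States satisfying AX (returning ∨ gps): {Hover, Land, Arming, Ground}.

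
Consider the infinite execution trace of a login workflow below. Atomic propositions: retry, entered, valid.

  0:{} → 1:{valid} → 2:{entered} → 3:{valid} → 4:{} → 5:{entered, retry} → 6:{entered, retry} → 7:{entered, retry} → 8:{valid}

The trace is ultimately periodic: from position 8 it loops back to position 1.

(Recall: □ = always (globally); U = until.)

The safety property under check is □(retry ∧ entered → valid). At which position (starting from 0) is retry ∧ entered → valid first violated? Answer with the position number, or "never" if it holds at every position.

5

Check retry ∧ entered → valid at each position in order: 0 ✓, 1 ✓, 2 ✓, 3 ✓, 4 ✓.
At position 5 the labels are {entered, retry}, so retry ∧ entered → valid is false there. This is the first violation.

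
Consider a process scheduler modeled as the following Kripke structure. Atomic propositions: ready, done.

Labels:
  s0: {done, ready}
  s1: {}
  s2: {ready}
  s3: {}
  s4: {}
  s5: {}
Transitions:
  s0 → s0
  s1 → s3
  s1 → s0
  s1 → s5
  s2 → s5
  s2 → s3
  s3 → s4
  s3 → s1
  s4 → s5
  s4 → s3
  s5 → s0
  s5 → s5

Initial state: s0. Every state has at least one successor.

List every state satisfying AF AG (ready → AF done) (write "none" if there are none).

{s0, s1, s2, s3, s4, s5}

States satisfying AG (ready → AF done): {s0, s1, s3, s4, s5}.
States satisfying AF AG (ready → AF done): {s0, s1, s2, s3, s4, s5}.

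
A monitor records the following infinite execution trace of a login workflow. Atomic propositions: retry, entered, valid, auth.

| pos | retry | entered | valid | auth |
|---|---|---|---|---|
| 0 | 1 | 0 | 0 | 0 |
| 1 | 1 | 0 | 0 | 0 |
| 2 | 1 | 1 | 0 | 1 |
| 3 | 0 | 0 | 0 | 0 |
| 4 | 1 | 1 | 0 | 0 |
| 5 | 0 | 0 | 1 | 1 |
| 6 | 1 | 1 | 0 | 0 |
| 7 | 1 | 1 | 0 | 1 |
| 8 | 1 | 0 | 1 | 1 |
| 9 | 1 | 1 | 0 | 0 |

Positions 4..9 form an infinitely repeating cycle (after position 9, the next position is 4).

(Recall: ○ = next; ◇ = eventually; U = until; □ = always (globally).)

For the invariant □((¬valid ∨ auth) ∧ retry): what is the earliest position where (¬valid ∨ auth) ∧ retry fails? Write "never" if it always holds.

3

Check (¬valid ∨ auth) ∧ retry at each position in order: 0 ✓, 1 ✓, 2 ✓.
At position 3 the labels are {}, so (¬valid ∨ auth) ∧ retry is false there. This is the first violation.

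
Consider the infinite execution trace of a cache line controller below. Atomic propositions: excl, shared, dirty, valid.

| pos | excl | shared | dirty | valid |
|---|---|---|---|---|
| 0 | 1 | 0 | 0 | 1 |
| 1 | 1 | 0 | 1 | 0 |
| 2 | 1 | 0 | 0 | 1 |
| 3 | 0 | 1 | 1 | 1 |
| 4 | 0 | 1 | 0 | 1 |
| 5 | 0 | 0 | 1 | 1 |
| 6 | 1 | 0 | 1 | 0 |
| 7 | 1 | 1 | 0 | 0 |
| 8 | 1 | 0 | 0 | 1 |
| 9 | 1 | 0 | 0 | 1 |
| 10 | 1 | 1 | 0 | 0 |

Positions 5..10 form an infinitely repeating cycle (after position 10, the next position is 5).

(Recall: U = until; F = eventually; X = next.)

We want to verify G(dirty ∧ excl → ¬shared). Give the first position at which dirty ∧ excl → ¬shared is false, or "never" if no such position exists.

never

dirty ∧ excl → ¬shared holds at every position 0..10, and those are all the positions the trace ever visits, so the invariant G(dirty ∧ excl → ¬shared) is never violated.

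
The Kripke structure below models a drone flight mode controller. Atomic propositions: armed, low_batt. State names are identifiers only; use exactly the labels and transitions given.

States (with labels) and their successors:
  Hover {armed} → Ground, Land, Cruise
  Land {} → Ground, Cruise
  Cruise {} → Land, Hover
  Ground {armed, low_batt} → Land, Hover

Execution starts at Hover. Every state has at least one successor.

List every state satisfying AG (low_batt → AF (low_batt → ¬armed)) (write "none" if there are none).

States satisfying low_batt → AF (low_batt → ¬armed): {Hover, Land, Cruise, Ground}.
States satisfying AG (low_batt → AF (low_batt → ¬armed)): {Hover, Land, Cruise, Ground}.

{Hover, Land, Cruise, Ground}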